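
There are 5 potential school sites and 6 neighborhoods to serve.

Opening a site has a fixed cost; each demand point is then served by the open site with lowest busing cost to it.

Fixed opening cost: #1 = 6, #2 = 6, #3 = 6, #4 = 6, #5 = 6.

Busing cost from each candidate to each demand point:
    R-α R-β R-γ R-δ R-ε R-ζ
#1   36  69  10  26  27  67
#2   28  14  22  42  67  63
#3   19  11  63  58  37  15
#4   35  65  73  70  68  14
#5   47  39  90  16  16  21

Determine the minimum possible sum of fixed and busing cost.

Open {#1, #3, #5}: assign each demand point to its cheapest open site.
  R-α→#3 19, R-β→#3 11, R-γ→#1 10, R-δ→#5 16, R-ε→#5 16, R-ζ→#3 15
  busing cost 87, fixed 18 → total 105.
Compare {#1, #3, #4, #5}: busing cost 86 + fixed 24 = 110.
Compare {#1, #2, #3, #5}: busing cost 87 + fixed 24 = 111.
Compare {#1, #2, #3, #4, #5}: busing cost 86 + fixed 30 = 116.
All other subsets cost ≥ 110. Minimum total cost: 105.

105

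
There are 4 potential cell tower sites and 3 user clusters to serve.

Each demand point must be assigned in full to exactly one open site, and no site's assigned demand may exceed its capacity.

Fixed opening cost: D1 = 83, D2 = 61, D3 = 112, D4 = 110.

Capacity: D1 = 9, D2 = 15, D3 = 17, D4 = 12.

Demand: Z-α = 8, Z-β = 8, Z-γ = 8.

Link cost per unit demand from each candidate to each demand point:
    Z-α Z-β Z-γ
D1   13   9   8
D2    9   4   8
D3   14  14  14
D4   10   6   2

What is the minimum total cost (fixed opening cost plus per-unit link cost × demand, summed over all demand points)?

Open {D1, D2, D4}; cheapest assignment that respects the capacities:
  D1 (cap 9, load 8): Z-α — cost 8×13 = 104
  D2 (cap 15, load 8): Z-β — cost 8×4 = 32
  D4 (cap 12, load 8): Z-γ — cost 8×2 = 16
  Shipping 152, fixed 254 → total 406.
  Any other capacity-feasible assignment to {D1, D2, D4} ships for at least 152.
Compare {D2, D3}: its best feasible assignment gives total 429.
Compare {D2, D3, D4}: its best feasible assignment gives total 443.
Every other set of open sites that can feasibly serve all demand totals ≥ 429 even under its best assignment. Minimum: 406.

406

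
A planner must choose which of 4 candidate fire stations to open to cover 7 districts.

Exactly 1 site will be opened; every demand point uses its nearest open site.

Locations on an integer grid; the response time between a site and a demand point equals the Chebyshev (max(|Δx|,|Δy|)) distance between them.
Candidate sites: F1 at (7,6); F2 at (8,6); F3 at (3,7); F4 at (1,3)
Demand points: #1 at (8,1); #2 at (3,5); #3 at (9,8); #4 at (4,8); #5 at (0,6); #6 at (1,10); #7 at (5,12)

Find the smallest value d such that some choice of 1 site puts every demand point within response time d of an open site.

Open {F3}.
  Farthest demand point is #1 at response time 6 (to F3); all others are ≤ 6.
With {F1} the worst case is 7.
With {F2} the worst case is 8.
No size-1 selection achieves below 6.

6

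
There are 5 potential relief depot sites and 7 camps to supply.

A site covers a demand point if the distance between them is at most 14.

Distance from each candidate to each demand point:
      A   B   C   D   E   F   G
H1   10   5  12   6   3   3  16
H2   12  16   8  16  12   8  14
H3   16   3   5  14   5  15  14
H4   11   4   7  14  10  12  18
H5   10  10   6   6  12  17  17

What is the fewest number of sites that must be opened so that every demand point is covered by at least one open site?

Coverage sets (demand points within 14 of each site):
  H1: {A, B, C, D, E, F}
  H2: {A, C, E, F, G}
  H3: {B, C, D, E, G}
  H4: {A, B, C, D, E, F}
  H5: {A, B, C, D, E}
No single site covers all 7 demand points.
But {H1, H2} covers everything, so the minimum is 2.

2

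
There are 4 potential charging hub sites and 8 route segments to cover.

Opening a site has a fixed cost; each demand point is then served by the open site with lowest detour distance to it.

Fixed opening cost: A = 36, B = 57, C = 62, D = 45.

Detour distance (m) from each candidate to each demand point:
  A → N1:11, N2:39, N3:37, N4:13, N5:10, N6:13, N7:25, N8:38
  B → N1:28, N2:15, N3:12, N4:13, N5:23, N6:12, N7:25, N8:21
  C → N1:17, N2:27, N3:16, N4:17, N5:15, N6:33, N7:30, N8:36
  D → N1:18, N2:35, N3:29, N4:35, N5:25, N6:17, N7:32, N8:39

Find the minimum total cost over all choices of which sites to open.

206

Open {B}: assign each demand point to its cheapest open site.
  N1→B 28, N2→B 15, N3→B 12, N4→B 13, N5→B 23, N6→B 12, N7→B 25, N8→B 21
  detour distance 149, fixed 57 → total 206.
Compare {A, B}: detour distance 119 + fixed 93 = 212.
Compare {A}: detour distance 186 + fixed 36 = 222.
Compare {B, D}: detour distance 139 + fixed 102 = 241.
All other subsets cost ≥ 212. Minimum total cost: 206.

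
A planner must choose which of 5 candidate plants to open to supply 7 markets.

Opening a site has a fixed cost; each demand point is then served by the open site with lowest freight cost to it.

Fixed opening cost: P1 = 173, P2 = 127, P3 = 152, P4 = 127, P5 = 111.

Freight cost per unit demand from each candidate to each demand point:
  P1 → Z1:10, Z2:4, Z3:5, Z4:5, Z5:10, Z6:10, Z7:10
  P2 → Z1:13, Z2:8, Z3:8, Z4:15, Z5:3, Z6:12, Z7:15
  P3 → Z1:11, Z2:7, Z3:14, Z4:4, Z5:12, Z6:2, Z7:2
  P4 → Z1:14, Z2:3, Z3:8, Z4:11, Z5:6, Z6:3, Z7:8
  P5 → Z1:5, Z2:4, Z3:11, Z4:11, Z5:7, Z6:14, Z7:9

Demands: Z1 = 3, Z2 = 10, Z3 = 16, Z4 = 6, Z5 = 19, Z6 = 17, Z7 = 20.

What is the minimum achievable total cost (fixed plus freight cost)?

Open {P2, P3}: assign each demand point to its cheapest open site.
  Z1→P3 3×11=33, Z2→P3 10×7=70, Z3→P2 16×8=128, Z4→P3 6×4=24, Z5→P2 19×3=57, Z6→P3 17×2=34, Z7→P3 20×2=40
  freight cost 386, fixed 279 → total 665.
Compare {P3, P4}: freight cost 403 + fixed 279 = 682.
Compare {P4}: freight cost 591 + fixed 127 = 718.
Compare {P3, P5}: freight cost 462 + fixed 263 = 725.
All other subsets cost ≥ 682. Minimum total cost: 665.

665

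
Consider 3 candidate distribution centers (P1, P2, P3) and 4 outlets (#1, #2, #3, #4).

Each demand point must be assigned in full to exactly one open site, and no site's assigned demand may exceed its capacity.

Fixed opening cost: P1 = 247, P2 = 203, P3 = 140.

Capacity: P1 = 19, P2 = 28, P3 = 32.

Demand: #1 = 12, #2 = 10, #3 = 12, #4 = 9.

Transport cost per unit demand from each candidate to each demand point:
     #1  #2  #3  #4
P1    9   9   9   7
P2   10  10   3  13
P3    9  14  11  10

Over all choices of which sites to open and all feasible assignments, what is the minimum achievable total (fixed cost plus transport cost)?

Open {P2, P3}; cheapest assignment that respects the capacities:
  P2 (cap 28, load 22): #2, #3 — cost 10×10 + 12×3 = 136
  P3 (cap 32, load 21): #1, #4 — cost 12×9 + 9×10 = 198
  Shipping 334, fixed 343 → total 677.
  Any other capacity-feasible assignment to {P2, P3} ships for at least 334.
Compare {P1, P2}: its best feasible assignment gives total 759.
Compare {P1, P3}: its best feasible assignment gives total 780.
Every other set of open sites that can feasibly serve all demand totals ≥ 759 even under its best assignment. Minimum: 677.

677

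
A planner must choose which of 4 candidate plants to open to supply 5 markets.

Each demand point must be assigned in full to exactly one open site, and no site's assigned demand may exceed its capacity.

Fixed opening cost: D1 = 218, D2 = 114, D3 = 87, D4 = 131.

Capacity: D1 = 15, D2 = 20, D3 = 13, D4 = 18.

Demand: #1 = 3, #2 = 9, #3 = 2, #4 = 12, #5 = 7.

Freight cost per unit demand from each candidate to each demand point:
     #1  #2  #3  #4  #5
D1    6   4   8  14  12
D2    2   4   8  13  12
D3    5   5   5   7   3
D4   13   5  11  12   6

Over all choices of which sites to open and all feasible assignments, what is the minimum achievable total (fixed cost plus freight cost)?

510

Open {D2, D4}; cheapest assignment that respects the capacities:
  D2 (cap 20, load 17): #1, #3, #4 — cost 3×2 + 2×8 + 12×13 = 178
  D4 (cap 18, load 16): #2, #5 — cost 9×5 + 7×6 = 87
  Shipping 265, fixed 245 → total 510.
  Any other capacity-feasible assignment to {D2, D4} ships for at least 265.
Compare {D2, D3, D4}: its best feasible assignment gives total 516.
Compare {D1, D3, D4}: its best feasible assignment gives total 632.
Every other set of open sites that can feasibly serve all demand totals ≥ 516 even under its best assignment. Minimum: 510.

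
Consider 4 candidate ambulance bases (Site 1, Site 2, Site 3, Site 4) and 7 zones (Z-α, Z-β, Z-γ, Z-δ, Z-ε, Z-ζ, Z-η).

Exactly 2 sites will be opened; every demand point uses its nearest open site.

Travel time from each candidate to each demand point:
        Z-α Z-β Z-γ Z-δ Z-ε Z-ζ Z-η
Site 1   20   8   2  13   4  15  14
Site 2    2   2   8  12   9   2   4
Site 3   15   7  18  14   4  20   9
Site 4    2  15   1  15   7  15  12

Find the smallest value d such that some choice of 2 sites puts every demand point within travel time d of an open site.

Open {Site 1, Site 2}.
  Farthest demand point is Z-δ at travel time 12 (to Site 2); all others are ≤ 12.
With {Site 2, Site 3} the worst case is 12.
With {Site 2, Site 4} the worst case is 12.
No size-2 selection achieves below 12.

12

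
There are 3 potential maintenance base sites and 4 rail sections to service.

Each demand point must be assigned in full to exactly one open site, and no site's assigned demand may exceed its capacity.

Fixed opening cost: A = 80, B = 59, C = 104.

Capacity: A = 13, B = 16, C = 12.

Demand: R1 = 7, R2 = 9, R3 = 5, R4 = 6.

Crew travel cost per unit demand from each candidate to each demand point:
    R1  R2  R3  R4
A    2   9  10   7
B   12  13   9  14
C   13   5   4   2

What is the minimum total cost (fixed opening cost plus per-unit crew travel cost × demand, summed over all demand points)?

357

Open {A, B}; cheapest assignment that respects the capacities:
  A (cap 13, load 13): R1, R4 — cost 7×2 + 6×7 = 56
  B (cap 16, load 14): R2, R3 — cost 9×13 + 5×9 = 162
  Shipping 218, fixed 139 → total 357.
  Any other capacity-feasible assignment to {A, B} ships for at least 218.
Compare {A, B, C}: its best feasible assignment gives total 389.
Compare {B, C}: its best feasible assignment gives total 396.
Every other set of open sites that can feasibly serve all demand totals ≥ 389 even under its best assignment. Minimum: 357.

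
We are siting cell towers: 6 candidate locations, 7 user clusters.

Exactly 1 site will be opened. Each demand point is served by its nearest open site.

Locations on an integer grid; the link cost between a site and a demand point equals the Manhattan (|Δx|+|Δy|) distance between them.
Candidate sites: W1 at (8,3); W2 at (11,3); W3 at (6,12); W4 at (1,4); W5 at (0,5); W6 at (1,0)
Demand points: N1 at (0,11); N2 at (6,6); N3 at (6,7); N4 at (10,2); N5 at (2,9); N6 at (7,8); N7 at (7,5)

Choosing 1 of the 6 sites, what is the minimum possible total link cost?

Open {W1}.
  N1→W1 16, N2→W1 5, N3→W1 6, N4→W1 3, N5→W1 12, N6→W1 6, N7→W1 3  ⇒ total 51.
Compare {W3}: total 52.
Compare {W4}: total 57.
No size-1 selection does better; minimum is 51.

51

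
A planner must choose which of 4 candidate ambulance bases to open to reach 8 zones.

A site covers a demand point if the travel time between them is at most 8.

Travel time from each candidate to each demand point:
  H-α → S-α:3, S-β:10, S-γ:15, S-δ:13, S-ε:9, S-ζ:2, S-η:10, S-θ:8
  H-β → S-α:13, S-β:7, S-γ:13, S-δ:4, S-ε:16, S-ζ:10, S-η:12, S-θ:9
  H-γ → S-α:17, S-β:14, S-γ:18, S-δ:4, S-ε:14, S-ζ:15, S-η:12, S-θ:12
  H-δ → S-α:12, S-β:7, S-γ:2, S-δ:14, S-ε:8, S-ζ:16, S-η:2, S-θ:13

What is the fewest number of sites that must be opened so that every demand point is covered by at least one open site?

Coverage sets (demand points within 8 of each site):
  H-α: {S-α, S-ζ, S-θ}
  H-β: {S-β, S-δ}
  H-γ: {S-δ}
  H-δ: {S-β, S-γ, S-ε, S-η}
No 2 sites suffice: every size-2 union leaves at least one demand point uncovered.
But {H-α, H-β, H-δ} covers everything, so the minimum is 3.

3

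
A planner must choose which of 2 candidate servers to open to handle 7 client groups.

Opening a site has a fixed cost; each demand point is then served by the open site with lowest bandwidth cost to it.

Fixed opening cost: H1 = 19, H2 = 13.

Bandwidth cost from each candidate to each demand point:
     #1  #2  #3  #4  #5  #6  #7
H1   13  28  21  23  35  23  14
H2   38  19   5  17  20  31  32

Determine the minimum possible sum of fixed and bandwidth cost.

143

Open {H1, H2}: assign each demand point to its cheapest open site.
  #1→H1 13, #2→H2 19, #3→H2 5, #4→H2 17, #5→H2 20, #6→H1 23, #7→H1 14
  bandwidth cost 111, fixed 32 → total 143.
Compare {H2}: bandwidth cost 162 + fixed 13 = 175.
Compare {H1}: bandwidth cost 157 + fixed 19 = 176.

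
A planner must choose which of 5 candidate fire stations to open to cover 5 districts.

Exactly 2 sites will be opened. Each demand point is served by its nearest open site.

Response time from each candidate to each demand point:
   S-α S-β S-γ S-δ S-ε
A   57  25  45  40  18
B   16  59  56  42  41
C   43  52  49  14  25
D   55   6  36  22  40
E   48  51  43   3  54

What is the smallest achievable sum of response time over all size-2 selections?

120

Open {B, D}.
  S-α→B 16, S-β→D 6, S-γ→D 36, S-δ→D 22, S-ε→D 40  ⇒ total 120.
Compare {C, D}: total 124.
Compare {D, E}: total 133.
No size-2 selection does better; minimum is 120.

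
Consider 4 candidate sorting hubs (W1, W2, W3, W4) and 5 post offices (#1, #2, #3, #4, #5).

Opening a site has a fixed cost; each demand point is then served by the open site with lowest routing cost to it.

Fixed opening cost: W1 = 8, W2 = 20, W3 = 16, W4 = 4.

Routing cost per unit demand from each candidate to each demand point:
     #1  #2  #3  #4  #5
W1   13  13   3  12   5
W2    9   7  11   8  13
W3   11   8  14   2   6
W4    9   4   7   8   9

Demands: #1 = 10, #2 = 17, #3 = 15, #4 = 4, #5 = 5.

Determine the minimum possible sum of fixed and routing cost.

Open {W1, W3, W4}: assign each demand point to its cheapest open site.
  #1→W4 10×9=90, #2→W4 17×4=68, #3→W1 15×3=45, #4→W3 4×2=8, #5→W1 5×5=25
  routing cost 236, fixed 28 → total 264.
Compare {W1, W4}: routing cost 260 + fixed 12 = 272.
Compare {W1, W2, W3, W4}: routing cost 236 + fixed 48 = 284.
Compare {W1, W2, W4}: routing cost 260 + fixed 32 = 292.
All other subsets cost ≥ 272. Minimum total cost: 264.

264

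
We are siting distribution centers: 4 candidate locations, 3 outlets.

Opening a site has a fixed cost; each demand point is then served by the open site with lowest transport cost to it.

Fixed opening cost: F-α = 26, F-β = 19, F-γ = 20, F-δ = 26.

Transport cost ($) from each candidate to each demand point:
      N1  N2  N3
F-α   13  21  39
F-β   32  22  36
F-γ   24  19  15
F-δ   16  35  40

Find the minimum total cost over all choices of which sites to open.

Open {F-γ}: assign each demand point to its cheapest open site.
  N1→F-γ 24, N2→F-γ 19, N3→F-γ 15
  transport cost 58, fixed 20 → total 78.
Compare {F-α, F-γ}: transport cost 47 + fixed 46 = 93.
Compare {F-γ, F-δ}: transport cost 50 + fixed 46 = 96.
Compare {F-β, F-γ}: transport cost 58 + fixed 39 = 97.
All other subsets cost ≥ 93. Minimum total cost: 78.

78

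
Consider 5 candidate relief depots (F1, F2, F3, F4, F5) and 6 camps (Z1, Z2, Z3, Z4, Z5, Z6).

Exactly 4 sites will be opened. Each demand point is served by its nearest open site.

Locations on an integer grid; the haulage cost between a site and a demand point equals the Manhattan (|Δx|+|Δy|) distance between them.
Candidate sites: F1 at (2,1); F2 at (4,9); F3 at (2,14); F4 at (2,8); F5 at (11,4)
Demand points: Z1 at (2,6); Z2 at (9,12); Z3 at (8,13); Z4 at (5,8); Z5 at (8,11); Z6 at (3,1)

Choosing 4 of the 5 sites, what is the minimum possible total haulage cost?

Open {F1, F2, F3, F4}.
  Z1→F4 2, Z2→F2 8, Z3→F3 7, Z4→F2 2, Z5→F2 6, Z6→F1 1  ⇒ total 26.
Compare {F1, F2, F4, F5}: total 27.
Compare {F1, F2, F3, F5}: total 29.
No size-4 selection does better; minimum is 26.

26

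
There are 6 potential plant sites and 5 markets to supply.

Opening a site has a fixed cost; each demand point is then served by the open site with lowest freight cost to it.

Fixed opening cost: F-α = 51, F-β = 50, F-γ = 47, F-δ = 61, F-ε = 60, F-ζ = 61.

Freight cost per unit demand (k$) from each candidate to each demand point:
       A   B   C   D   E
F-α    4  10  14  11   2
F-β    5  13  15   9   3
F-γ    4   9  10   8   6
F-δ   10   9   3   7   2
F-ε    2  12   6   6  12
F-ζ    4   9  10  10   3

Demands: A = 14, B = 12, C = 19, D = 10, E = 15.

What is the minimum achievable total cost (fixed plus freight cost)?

Open {F-δ, F-ε}: assign each demand point to its cheapest open site.
  A→F-ε 14×2=28, B→F-δ 12×9=108, C→F-δ 19×3=57, D→F-ε 10×6=60, E→F-δ 15×2=30
  freight cost 283, fixed 121 → total 404.
Compare {F-γ, F-δ}: freight cost 321 + fixed 108 = 429.
Compare {F-α, F-δ}: freight cost 321 + fixed 112 = 433.
Compare {F-δ, F-ζ}: freight cost 321 + fixed 122 = 443.
All other subsets cost ≥ 429. Minimum total cost: 404.

404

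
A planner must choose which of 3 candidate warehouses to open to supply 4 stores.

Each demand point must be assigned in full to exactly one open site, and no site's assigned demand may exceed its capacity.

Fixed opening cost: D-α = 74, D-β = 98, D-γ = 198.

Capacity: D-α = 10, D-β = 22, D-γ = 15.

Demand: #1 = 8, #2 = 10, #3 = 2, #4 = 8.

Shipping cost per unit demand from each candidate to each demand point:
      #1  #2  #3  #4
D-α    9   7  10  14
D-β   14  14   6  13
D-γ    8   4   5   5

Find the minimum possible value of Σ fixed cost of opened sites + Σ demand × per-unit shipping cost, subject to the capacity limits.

Open {D-α, D-β}; cheapest assignment that respects the capacities:
  D-α (cap 10, load 10): #2 — cost 10×7 = 70
  D-β (cap 22, load 18): #1, #3, #4 — cost 8×14 + 2×6 + 8×13 = 228
  Shipping 298, fixed 172 → total 470.
  Any other capacity-feasible assignment to {D-α, D-β} ships for at least 298.
Compare {D-β, D-γ}: its best feasible assignment gives total 562.
Compare {D-α, D-β, D-γ}: its best feasible assignment gives total 596.
Every other set of open sites that can feasibly serve all demand totals ≥ 562 even under its best assignment. Minimum: 470.

470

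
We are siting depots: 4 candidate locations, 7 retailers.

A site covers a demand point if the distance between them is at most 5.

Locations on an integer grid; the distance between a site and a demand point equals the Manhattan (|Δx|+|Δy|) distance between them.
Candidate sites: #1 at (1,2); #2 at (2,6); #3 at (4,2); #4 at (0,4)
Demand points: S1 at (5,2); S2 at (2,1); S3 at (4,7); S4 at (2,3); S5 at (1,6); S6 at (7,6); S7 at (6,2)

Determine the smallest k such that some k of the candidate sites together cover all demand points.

Coverage sets (demand points within 5 of each site):
  #1: {S1, S2, S4, S5, S7}
  #2: {S2, S3, S4, S5, S6}
  #3: {S1, S2, S3, S4, S7}
  #4: {S2, S4, S5}
No single site covers all 7 demand points.
But {#1, #2} covers everything, so the minimum is 2.

2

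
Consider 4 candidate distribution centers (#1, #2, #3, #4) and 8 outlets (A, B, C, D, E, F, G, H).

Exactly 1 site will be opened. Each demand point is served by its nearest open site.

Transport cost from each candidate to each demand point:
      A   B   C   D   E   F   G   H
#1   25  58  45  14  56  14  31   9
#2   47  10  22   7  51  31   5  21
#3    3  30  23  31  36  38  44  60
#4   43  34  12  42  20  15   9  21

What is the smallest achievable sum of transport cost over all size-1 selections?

194

Open {#2}.
  A→#2 47, B→#2 10, C→#2 22, D→#2 7, E→#2 51, F→#2 31, G→#2 5, H→#2 21  ⇒ total 194.
Compare {#4}: total 196.
Compare {#1}: total 252.
No size-1 selection does better; minimum is 194.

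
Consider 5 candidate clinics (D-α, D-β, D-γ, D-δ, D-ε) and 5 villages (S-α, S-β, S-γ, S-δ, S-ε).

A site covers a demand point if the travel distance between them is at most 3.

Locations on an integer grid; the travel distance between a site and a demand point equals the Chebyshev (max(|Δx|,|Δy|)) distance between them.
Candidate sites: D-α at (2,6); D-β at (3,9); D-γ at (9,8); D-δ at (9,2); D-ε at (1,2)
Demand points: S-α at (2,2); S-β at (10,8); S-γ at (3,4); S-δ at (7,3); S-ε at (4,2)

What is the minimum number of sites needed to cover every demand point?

3

Coverage sets (demand points within 3 of each site):
  D-α: {S-γ}
  D-β: {}
  D-γ: {S-β}
  D-δ: {S-δ}
  D-ε: {S-α, S-γ, S-ε}
No 2 sites suffice: every size-2 union leaves at least one demand point uncovered.
But {D-γ, D-δ, D-ε} covers everything, so the minimum is 3.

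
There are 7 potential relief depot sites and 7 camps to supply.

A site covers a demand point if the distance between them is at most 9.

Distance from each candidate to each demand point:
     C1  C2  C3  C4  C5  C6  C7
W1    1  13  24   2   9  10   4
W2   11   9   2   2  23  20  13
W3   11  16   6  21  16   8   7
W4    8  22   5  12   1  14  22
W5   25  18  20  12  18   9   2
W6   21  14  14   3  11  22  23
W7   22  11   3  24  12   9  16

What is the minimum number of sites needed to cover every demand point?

3

Coverage sets (demand points within 9 of each site):
  W1: {C1, C4, C5, C7}
  W2: {C2, C3, C4}
  W3: {C3, C6, C7}
  W4: {C1, C3, C5}
  W5: {C6, C7}
  W6: {C4}
  W7: {C3, C6}
No 2 sites suffice: every size-2 union leaves at least one demand point uncovered.
But {W1, W2, W3} covers everything, so the minimum is 3.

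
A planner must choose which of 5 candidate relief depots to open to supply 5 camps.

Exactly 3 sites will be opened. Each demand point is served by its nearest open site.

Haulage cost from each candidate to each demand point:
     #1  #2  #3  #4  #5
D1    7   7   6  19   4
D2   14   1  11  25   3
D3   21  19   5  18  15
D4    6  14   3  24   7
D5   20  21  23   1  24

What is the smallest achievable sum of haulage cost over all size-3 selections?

Open {D2, D4, D5}.
  #1→D4 6, #2→D2 1, #3→D4 3, #4→D5 1, #5→D2 3  ⇒ total 14.
Compare {D1, D2, D5}: total 18.
Compare {D1, D4, D5}: total 21.
No size-3 selection does better; minimum is 14.

14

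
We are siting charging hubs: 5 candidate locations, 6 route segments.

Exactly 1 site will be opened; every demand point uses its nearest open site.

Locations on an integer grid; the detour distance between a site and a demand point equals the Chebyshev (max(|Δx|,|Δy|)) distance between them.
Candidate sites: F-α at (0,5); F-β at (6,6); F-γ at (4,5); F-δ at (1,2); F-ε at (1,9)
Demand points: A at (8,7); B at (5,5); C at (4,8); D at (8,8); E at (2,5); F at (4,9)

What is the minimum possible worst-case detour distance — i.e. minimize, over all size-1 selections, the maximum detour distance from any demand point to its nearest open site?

Open {F-β}.
  Farthest demand point is E at detour distance 4 (to F-β); all others are ≤ 4.
With {F-γ} the worst case is 4.
With {F-δ} the worst case is 7.
No size-1 selection achieves below 4.

4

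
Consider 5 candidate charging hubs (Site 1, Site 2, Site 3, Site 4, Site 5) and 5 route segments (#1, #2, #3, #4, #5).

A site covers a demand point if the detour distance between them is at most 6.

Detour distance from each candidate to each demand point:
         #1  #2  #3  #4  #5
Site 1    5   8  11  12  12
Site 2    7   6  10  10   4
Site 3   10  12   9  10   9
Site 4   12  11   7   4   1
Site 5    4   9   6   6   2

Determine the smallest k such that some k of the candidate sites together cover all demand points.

2

Coverage sets (demand points within 6 of each site):
  Site 1: {#1}
  Site 2: {#2, #5}
  Site 3: {}
  Site 4: {#4, #5}
  Site 5: {#1, #3, #4, #5}
No single site covers all 5 demand points.
But {Site 2, Site 5} covers everything, so the minimum is 2.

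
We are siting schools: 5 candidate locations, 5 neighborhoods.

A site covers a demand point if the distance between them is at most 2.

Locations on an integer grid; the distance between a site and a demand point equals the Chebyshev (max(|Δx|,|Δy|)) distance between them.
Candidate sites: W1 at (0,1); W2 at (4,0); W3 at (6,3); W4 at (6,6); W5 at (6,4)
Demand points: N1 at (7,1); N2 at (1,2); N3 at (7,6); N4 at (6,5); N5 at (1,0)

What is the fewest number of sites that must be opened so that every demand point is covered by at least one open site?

Coverage sets (demand points within 2 of each site):
  W1: {N2, N5}
  W2: {}
  W3: {N1, N4}
  W4: {N3, N4}
  W5: {N3, N4}
No 2 sites suffice: every size-2 union leaves at least one demand point uncovered.
But {W1, W3, W4} covers everything, so the minimum is 3.

3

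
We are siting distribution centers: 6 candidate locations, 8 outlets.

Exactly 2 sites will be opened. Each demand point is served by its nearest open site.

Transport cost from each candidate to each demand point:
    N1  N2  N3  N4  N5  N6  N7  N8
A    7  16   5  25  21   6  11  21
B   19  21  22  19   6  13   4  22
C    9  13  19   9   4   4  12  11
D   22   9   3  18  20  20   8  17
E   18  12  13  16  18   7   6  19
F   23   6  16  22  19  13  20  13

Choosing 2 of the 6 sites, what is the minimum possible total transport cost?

Open {C, D}.
  N1→C 9, N2→D 9, N3→D 3, N4→C 9, N5→C 4, N6→C 4, N7→D 8, N8→C 11  ⇒ total 57.
Compare {A, C}: total 64.
Compare {C, E}: total 68.
No size-2 selection does better; minimum is 57.

57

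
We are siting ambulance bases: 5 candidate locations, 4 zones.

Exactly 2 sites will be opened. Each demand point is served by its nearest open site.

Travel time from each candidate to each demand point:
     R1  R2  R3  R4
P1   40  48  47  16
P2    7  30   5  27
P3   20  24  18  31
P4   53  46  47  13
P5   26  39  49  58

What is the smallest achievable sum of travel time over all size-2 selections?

Open {P2, P4}.
  R1→P2 7, R2→P2 30, R3→P2 5, R4→P4 13  ⇒ total 55.
Compare {P1, P2}: total 58.
Compare {P2, P3}: total 63.
No size-2 selection does better; minimum is 55.

55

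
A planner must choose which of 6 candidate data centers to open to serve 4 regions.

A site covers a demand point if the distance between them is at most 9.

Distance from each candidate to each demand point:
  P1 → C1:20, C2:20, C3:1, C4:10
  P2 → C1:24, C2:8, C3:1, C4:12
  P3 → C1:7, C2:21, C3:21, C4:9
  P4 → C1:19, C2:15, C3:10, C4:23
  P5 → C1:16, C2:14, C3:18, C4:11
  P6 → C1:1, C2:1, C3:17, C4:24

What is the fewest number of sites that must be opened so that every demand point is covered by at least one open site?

Coverage sets (demand points within 9 of each site):
  P1: {C3}
  P2: {C2, C3}
  P3: {C1, C4}
  P4: {}
  P5: {}
  P6: {C1, C2}
No single site covers all 4 demand points.
But {P2, P3} covers everything, so the minimum is 2.

2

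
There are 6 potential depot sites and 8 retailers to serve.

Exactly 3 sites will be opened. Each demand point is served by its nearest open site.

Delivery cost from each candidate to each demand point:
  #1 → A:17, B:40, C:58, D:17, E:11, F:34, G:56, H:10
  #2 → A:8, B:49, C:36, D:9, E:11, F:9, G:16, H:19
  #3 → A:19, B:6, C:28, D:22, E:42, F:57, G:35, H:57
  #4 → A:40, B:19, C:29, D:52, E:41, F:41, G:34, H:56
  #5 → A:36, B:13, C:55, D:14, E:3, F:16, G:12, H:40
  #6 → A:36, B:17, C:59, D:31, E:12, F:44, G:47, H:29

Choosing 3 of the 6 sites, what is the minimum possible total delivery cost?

Open {#2, #3, #5}.
  A→#2 8, B→#3 6, C→#3 28, D→#2 9, E→#5 3, F→#2 9, G→#5 12, H→#2 19  ⇒ total 94.
Compare {#1, #2, #3}: total 97.
Compare {#1, #2, #5}: total 100.
No size-3 selection does better; minimum is 94.

94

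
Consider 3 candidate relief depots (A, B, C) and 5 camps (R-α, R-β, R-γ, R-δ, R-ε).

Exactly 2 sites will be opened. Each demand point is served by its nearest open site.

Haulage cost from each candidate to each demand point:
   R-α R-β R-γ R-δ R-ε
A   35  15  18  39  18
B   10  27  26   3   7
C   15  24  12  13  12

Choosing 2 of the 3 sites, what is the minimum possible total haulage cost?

Open {A, B}.
  R-α→B 10, R-β→A 15, R-γ→A 18, R-δ→B 3, R-ε→B 7  ⇒ total 53.
Compare {B, C}: total 56.
Compare {A, C}: total 67.

53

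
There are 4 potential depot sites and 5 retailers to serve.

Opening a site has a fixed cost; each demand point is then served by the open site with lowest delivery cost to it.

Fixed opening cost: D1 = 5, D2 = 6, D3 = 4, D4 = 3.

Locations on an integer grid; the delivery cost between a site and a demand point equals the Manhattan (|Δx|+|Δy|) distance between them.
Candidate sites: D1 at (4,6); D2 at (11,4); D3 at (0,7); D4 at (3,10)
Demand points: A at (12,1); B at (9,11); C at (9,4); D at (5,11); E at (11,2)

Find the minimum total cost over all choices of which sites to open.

27

Open {D2, D4}: assign each demand point to its cheapest open site.
  A→D2 4, B→D4 7, C→D2 2, D→D4 3, E→D2 2
  delivery cost 18, fixed 9 → total 27.
Compare {D2, D3, D4}: delivery cost 18 + fixed 13 = 31.
Compare {D1, D2, D4}: delivery cost 18 + fixed 14 = 32.
Compare {D1, D2}: delivery cost 23 + fixed 11 = 34.
All other subsets cost ≥ 31. Minimum total cost: 27.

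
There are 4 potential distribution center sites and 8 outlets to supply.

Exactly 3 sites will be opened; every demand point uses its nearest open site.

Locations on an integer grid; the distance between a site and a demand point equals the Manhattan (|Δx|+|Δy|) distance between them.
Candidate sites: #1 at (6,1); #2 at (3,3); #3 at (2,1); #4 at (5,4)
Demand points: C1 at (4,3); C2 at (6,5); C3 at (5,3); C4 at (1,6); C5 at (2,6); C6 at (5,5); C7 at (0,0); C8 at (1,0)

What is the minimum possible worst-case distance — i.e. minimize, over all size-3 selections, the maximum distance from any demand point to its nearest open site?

5

Open {#1, #2, #3}.
  Farthest demand point is C4 at distance 5 (to #2); all others are ≤ 5.
With {#2, #3, #4} the worst case is 5.
With {#1, #2, #4} the worst case is 6.
No size-3 selection achieves below 5.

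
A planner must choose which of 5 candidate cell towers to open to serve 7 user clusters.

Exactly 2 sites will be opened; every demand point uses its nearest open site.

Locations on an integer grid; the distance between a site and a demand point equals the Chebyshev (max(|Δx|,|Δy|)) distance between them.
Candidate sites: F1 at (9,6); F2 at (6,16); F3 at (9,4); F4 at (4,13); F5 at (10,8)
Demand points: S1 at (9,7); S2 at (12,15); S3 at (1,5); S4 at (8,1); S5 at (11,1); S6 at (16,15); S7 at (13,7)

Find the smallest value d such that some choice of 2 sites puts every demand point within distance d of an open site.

Open {F1, F5}.
  Farthest demand point is S3 at distance 8 (to F1); all others are ≤ 8.
With {F3, F5} the worst case is 8.
With {F4, F5} the worst case is 8.
No size-2 selection achieves below 8.

8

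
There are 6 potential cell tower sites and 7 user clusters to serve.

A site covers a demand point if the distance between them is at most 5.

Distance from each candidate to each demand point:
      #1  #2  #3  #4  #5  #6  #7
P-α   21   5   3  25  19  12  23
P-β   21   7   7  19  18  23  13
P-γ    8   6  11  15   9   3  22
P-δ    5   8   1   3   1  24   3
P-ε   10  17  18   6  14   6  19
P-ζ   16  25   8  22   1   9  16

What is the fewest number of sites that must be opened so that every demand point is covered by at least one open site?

3

Coverage sets (demand points within 5 of each site):
  P-α: {#2, #3}
  P-β: {}
  P-γ: {#6}
  P-δ: {#1, #3, #4, #5, #7}
  P-ε: {}
  P-ζ: {#5}
No 2 sites suffice: every size-2 union leaves at least one demand point uncovered.
But {P-α, P-γ, P-δ} covers everything, so the minimum is 3.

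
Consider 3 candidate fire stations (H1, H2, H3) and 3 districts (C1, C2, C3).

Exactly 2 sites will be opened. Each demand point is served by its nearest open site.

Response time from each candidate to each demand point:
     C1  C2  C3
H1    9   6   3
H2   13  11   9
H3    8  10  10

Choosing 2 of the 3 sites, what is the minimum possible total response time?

17

Open {H1, H3}.
  C1→H3 8, C2→H1 6, C3→H1 3  ⇒ total 17.
Compare {H1, H2}: total 18.
Compare {H2, H3}: total 27.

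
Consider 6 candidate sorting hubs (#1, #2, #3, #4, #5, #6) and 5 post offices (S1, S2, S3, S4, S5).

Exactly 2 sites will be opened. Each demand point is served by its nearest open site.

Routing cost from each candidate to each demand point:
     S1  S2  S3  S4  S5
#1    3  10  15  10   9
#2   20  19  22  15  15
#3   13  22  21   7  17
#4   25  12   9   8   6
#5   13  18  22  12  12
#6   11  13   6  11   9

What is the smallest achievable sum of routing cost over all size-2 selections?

36

Open {#1, #4}.
  S1→#1 3, S2→#1 10, S3→#4 9, S4→#4 8, S5→#4 6  ⇒ total 36.
Compare {#1, #6}: total 38.
Compare {#4, #6}: total 43.
No size-2 selection does better; minimum is 36.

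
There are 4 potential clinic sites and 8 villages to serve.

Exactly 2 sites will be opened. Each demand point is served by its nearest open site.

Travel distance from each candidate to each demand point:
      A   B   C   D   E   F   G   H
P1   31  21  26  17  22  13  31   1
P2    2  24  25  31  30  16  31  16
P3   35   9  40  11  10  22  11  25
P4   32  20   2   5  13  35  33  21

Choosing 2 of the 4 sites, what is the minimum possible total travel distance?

Open {P2, P3}.
  A→P2 2, B→P3 9, C→P2 25, D→P3 11, E→P3 10, F→P2 16, G→P3 11, H→P2 16  ⇒ total 100.
Compare {P2, P4}: total 105.
Compare {P1, P3}: total 112.
No size-2 selection does better; minimum is 100.

100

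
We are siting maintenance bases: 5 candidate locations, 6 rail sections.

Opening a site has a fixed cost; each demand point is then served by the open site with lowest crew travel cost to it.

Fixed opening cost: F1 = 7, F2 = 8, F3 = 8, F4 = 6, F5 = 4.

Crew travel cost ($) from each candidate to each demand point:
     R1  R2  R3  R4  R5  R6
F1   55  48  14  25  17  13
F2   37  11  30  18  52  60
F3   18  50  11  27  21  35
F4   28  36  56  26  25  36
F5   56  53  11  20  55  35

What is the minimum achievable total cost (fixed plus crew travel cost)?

111

Open {F1, F2, F3}: assign each demand point to its cheapest open site.
  R1→F3 18, R2→F2 11, R3→F3 11, R4→F2 18, R5→F1 17, R6→F1 13
  crew travel cost 88, fixed 23 → total 111.
Compare {F1, F2, F3, F5}: crew travel cost 88 + fixed 27 = 115.
Compare {F1, F2, F3, F4}: crew travel cost 88 + fixed 29 = 117.
Compare {F1, F2, F3, F4, F5}: crew travel cost 88 + fixed 33 = 121.
All other subsets cost ≥ 115. Minimum total cost: 111.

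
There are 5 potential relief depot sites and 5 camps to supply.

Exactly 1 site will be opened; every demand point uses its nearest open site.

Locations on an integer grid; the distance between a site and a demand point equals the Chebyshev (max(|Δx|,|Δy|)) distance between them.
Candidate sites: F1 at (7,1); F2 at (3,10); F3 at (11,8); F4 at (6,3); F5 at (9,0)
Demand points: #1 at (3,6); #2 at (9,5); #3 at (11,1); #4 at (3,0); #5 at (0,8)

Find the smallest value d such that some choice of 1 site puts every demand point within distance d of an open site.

6

Open {F4}.
  Farthest demand point is #5 at distance 6 (to F4); all others are ≤ 6.
With {F1} the worst case is 7.
With {F5} the worst case is 9.
No size-1 selection achieves below 6.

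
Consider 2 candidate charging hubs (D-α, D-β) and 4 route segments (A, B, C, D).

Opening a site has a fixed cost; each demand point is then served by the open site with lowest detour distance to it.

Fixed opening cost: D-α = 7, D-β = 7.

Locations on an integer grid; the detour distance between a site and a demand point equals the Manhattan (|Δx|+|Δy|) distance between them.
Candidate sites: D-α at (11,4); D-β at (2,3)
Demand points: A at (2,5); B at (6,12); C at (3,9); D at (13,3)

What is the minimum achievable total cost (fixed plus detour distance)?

Open {D-α, D-β}: assign each demand point to its cheapest open site.
  A→D-β 2, B→D-α 13, C→D-β 7, D→D-α 3
  detour distance 25, fixed 14 → total 39.
Compare {D-β}: detour distance 33 + fixed 7 = 40.
Compare {D-α}: detour distance 39 + fixed 7 = 46.

39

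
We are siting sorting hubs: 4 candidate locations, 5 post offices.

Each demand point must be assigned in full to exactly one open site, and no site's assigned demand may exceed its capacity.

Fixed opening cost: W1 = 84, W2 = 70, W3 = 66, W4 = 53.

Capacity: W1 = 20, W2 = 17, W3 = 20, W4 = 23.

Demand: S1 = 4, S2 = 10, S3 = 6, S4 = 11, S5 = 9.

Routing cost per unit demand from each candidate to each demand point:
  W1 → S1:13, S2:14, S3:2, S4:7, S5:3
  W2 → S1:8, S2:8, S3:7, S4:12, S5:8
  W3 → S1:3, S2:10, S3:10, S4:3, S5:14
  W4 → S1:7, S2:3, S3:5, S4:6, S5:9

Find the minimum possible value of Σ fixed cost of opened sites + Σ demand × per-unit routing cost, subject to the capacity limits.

Open {W1, W3, W4}; cheapest assignment that respects the capacities:
  W1 (cap 20, load 15): S3, S5 — cost 6×2 + 9×3 = 39
  W3 (cap 20, load 15): S1, S4 — cost 4×3 + 11×3 = 45
  W4 (cap 23, load 10): S2 — cost 10×3 = 30
  Shipping 114, fixed 203 → total 317.
  Any other capacity-feasible assignment to {W1, W3, W4} ships for at least 114.
Compare {W1, W4}: its best feasible assignment gives total 324.
Compare {W3, W4}: its best feasible assignment gives total 351.
Every other set of open sites that can feasibly serve all demand totals ≥ 324 even under its best assignment. Minimum: 317.

317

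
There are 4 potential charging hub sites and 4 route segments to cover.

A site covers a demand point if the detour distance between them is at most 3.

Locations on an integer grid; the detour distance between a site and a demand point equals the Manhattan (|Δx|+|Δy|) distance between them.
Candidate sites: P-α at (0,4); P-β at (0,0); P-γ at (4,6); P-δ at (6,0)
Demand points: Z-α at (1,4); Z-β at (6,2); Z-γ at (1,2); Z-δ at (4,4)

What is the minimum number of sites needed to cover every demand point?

Coverage sets (demand points within 3 of each site):
  P-α: {Z-α, Z-γ}
  P-β: {Z-γ}
  P-γ: {Z-δ}
  P-δ: {Z-β}
No 2 sites suffice: every size-2 union leaves at least one demand point uncovered.
But {P-α, P-γ, P-δ} covers everything, so the minimum is 3.

3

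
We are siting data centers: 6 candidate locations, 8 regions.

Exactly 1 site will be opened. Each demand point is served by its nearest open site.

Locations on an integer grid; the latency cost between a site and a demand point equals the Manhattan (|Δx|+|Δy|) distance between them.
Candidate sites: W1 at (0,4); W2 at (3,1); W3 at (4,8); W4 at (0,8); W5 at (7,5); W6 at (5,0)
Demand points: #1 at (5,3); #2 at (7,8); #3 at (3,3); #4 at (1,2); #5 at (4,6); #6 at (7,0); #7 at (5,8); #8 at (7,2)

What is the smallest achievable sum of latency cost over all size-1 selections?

Open {W5}.
  #1→W5 4, #2→W5 3, #3→W5 6, #4→W5 9, #5→W5 4, #6→W5 5, #7→W5 5, #8→W5 3  ⇒ total 39.
Compare {W2}: total 45.
Compare {W6}: total 45.
No size-1 selection does better; minimum is 39.

39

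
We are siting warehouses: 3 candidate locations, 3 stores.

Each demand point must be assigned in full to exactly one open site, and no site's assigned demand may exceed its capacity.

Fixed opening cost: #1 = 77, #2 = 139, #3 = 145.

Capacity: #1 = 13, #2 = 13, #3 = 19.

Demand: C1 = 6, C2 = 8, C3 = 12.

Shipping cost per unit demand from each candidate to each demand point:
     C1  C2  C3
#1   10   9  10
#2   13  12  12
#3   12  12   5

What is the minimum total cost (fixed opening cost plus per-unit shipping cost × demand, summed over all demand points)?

Open {#1, #3}; cheapest assignment that respects the capacities:
  #1 (cap 13, load 8): C2 — cost 8×9 = 72
  #3 (cap 19, load 18): C1, C3 — cost 6×12 + 12×5 = 132
  Shipping 204, fixed 222 → total 426.
  Any other capacity-feasible assignment to {#1, #3} ships for at least 204.
Compare {#2, #3}: its best feasible assignment gives total 512.
Compare {#1, #2, #3}: its best feasible assignment gives total 565.
Every other set of open sites that can feasibly serve all demand totals ≥ 512 even under its best assignment. Minimum: 426.

426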